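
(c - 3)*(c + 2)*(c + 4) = c^3 + 3*c^2 - 10*c - 24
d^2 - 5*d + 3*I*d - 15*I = (d - 5)*(d + 3*I)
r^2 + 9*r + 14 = (r + 2)*(r + 7)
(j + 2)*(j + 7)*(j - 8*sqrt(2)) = j^3 - 8*sqrt(2)*j^2 + 9*j^2 - 72*sqrt(2)*j + 14*j - 112*sqrt(2)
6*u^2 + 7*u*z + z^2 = (u + z)*(6*u + z)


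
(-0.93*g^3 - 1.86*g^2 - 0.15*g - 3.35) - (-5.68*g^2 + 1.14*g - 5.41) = -0.93*g^3 + 3.82*g^2 - 1.29*g + 2.06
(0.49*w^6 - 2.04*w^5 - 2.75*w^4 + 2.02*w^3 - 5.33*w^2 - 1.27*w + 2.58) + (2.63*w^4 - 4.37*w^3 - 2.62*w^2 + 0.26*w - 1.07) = 0.49*w^6 - 2.04*w^5 - 0.12*w^4 - 2.35*w^3 - 7.95*w^2 - 1.01*w + 1.51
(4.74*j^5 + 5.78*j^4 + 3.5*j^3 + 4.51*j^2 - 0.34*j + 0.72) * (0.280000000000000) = 1.3272*j^5 + 1.6184*j^4 + 0.98*j^3 + 1.2628*j^2 - 0.0952*j + 0.2016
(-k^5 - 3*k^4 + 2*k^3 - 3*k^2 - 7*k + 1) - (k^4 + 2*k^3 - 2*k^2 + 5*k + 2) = -k^5 - 4*k^4 - k^2 - 12*k - 1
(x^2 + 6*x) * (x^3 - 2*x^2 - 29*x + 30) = x^5 + 4*x^4 - 41*x^3 - 144*x^2 + 180*x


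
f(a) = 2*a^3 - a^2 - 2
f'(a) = 6*a^2 - 2*a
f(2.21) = 14.70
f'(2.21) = 24.88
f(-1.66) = -13.90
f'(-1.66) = 19.85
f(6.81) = 583.27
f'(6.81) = 264.64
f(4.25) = 133.47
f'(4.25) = 99.88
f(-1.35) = -8.74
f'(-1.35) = 13.64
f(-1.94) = -20.37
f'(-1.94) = 26.46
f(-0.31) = -2.16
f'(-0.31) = 1.20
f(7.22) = 698.61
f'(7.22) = 298.33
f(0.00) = -2.00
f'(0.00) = 0.00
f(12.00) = 3310.00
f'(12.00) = 840.00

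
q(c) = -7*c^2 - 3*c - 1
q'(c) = -14*c - 3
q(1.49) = -21.01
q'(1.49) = -23.86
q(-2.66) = -42.55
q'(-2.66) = 34.24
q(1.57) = -22.96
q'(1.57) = -24.98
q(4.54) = -158.90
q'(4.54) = -66.56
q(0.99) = -10.83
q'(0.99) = -16.86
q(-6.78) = -302.44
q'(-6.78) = 91.92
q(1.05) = -11.87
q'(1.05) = -17.70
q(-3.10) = -58.97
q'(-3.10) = 40.40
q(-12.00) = -973.00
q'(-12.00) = 165.00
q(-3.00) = -55.00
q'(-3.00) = 39.00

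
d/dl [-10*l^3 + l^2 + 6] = 2*l*(1 - 15*l)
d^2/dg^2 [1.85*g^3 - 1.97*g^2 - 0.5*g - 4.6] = 11.1*g - 3.94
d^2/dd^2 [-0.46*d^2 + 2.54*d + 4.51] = -0.920000000000000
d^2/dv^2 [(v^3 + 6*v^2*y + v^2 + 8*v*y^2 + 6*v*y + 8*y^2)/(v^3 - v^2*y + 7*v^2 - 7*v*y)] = 2*(v^2*(3*v + 6*y + 1)*(v^2 - v*y + 7*v - 7*y)^2 - v*((3*v - y + 7)*(v^3 + 6*v^2*y + v^2 + 8*v*y^2 + 6*v*y + 8*y^2) + (3*v^2 - 2*v*y + 14*v - 7*y)*(3*v^2 + 12*v*y + 2*v + 8*y^2 + 6*y))*(v^2 - v*y + 7*v - 7*y) + (3*v^2 - 2*v*y + 14*v - 7*y)^2*(v^3 + 6*v^2*y + v^2 + 8*v*y^2 + 6*v*y + 8*y^2))/(v^3*(v^2 - v*y + 7*v - 7*y)^3)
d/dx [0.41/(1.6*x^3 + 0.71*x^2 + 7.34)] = x*(-1.968*x - 0.5822)/(1.6*x^3 + 0.71*x^2 + 7.34)^2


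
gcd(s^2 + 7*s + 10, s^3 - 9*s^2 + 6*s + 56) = s + 2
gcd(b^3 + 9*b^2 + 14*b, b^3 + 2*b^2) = b^2 + 2*b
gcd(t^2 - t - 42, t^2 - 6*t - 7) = t - 7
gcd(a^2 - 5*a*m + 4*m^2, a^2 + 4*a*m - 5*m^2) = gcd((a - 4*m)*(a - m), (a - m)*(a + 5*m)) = a - m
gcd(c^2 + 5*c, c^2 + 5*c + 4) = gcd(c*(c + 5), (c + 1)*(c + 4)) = 1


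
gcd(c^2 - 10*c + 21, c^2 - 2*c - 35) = c - 7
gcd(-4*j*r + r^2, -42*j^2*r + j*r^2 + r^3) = r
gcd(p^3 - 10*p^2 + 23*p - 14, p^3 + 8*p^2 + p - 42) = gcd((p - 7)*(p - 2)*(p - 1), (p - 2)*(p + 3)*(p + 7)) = p - 2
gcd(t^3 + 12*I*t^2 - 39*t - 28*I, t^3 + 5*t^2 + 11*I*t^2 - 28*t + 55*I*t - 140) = t^2 + 11*I*t - 28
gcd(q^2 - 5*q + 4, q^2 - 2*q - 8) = q - 4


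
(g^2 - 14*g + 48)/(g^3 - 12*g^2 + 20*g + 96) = 1/(g + 2)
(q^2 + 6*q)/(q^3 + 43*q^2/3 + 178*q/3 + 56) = 3*q/(3*q^2 + 25*q + 28)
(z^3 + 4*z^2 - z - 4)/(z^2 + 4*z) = z - 1/z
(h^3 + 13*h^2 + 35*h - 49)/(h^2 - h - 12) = (-h^3 - 13*h^2 - 35*h + 49)/(-h^2 + h + 12)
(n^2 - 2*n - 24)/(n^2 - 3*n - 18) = (n + 4)/(n + 3)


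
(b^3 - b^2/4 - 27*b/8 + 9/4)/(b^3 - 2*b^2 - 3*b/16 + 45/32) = 4*(4*b^2 + 5*b - 6)/(16*b^2 - 8*b - 15)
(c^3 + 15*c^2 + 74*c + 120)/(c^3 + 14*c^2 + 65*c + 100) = (c + 6)/(c + 5)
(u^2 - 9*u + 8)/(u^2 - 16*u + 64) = (u - 1)/(u - 8)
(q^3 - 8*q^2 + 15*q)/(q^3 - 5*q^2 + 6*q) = (q - 5)/(q - 2)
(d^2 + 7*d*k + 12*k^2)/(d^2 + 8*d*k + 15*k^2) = (d + 4*k)/(d + 5*k)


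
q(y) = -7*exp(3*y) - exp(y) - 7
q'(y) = -21*exp(3*y) - exp(y)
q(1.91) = -2169.54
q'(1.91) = -6474.11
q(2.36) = -8333.37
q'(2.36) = -24957.93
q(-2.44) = -7.09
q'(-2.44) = -0.10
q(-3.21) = -7.04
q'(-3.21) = -0.04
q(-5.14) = -7.01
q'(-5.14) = -0.01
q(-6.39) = -7.00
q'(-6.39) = -0.00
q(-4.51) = -7.01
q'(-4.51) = -0.01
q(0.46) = -36.41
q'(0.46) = -85.06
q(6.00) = -459620194.39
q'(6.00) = -1378859755.31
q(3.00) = -56748.67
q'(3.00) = -170184.85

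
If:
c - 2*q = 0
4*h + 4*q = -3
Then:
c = 2*q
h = -q - 3/4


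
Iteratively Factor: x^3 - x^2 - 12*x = (x - 4)*(x^2 + 3*x) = (x - 4)*(x + 3)*(x)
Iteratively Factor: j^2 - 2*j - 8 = (j - 4)*(j + 2)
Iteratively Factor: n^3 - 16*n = (n - 4)*(n^2 + 4*n) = n*(n - 4)*(n + 4)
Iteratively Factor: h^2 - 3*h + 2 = (h - 2)*(h - 1)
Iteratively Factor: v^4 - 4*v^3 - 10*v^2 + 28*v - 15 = (v + 3)*(v^3 - 7*v^2 + 11*v - 5) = (v - 1)*(v + 3)*(v^2 - 6*v + 5) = (v - 1)^2*(v + 3)*(v - 5)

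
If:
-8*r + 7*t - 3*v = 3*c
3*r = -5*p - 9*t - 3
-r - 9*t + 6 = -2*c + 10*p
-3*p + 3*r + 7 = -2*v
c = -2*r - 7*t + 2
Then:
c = 8194/621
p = 647/207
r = -6136/621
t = 760/621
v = 3314/207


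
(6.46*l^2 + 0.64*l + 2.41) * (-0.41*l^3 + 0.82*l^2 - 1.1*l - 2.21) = -2.6486*l^5 + 5.0348*l^4 - 7.5693*l^3 - 13.0044*l^2 - 4.0654*l - 5.3261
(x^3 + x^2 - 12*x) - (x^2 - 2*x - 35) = x^3 - 10*x + 35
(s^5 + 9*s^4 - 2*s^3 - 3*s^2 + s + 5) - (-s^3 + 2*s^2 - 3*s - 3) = s^5 + 9*s^4 - s^3 - 5*s^2 + 4*s + 8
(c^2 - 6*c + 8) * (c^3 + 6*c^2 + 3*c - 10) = c^5 - 25*c^3 + 20*c^2 + 84*c - 80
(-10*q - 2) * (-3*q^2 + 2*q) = 30*q^3 - 14*q^2 - 4*q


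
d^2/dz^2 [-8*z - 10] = 0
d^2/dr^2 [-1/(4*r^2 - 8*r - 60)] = (-r^2 + 2*r + 4*(r - 1)^2 + 15)/(2*(-r^2 + 2*r + 15)^3)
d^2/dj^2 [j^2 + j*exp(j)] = j*exp(j) + 2*exp(j) + 2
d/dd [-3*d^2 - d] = -6*d - 1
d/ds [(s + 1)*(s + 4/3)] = 2*s + 7/3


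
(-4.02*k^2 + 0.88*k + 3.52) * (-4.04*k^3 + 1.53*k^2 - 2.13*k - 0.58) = 16.2408*k^5 - 9.7058*k^4 - 4.3118*k^3 + 5.8428*k^2 - 8.008*k - 2.0416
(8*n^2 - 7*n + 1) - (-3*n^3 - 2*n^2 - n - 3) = 3*n^3 + 10*n^2 - 6*n + 4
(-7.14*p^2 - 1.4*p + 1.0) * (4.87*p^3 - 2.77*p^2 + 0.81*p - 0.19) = -34.7718*p^5 + 12.9598*p^4 + 2.9646*p^3 - 2.5474*p^2 + 1.076*p - 0.19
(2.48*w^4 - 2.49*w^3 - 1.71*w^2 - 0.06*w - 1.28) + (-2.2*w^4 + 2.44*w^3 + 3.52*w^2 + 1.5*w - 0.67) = 0.28*w^4 - 0.0500000000000003*w^3 + 1.81*w^2 + 1.44*w - 1.95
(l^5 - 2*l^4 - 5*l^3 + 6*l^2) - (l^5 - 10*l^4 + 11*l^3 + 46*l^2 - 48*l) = 8*l^4 - 16*l^3 - 40*l^2 + 48*l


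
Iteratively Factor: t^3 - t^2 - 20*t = (t + 4)*(t^2 - 5*t) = t*(t + 4)*(t - 5)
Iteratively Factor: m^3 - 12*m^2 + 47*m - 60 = (m - 5)*(m^2 - 7*m + 12) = (m - 5)*(m - 3)*(m - 4)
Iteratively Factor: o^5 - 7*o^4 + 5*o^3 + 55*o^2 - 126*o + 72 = (o - 2)*(o^4 - 5*o^3 - 5*o^2 + 45*o - 36) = (o - 3)*(o - 2)*(o^3 - 2*o^2 - 11*o + 12) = (o - 3)*(o - 2)*(o + 3)*(o^2 - 5*o + 4) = (o - 3)*(o - 2)*(o - 1)*(o + 3)*(o - 4)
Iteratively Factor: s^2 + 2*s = (s)*(s + 2)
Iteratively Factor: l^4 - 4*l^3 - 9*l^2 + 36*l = (l + 3)*(l^3 - 7*l^2 + 12*l) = (l - 3)*(l + 3)*(l^2 - 4*l) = (l - 4)*(l - 3)*(l + 3)*(l)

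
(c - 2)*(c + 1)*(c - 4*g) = c^3 - 4*c^2*g - c^2 + 4*c*g - 2*c + 8*g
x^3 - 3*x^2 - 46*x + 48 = (x - 8)*(x - 1)*(x + 6)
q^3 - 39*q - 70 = (q - 7)*(q + 2)*(q + 5)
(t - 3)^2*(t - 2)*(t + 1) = t^4 - 7*t^3 + 13*t^2 + 3*t - 18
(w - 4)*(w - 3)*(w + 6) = w^3 - w^2 - 30*w + 72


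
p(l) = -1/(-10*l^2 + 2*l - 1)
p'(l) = -(20*l - 2)/(-10*l^2 + 2*l - 1)^2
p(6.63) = 0.00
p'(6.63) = -0.00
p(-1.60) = 0.03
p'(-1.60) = 0.04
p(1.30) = 0.07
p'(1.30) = -0.10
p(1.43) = 0.05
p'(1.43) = -0.08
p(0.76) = 0.19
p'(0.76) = -0.48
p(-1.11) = 0.06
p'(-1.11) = 0.10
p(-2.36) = 0.02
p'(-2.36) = 0.01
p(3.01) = 0.01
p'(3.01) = -0.01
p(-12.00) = 0.00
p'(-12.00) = 0.00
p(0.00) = 1.00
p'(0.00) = 2.00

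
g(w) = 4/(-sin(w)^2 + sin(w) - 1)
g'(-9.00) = 2.66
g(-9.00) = -2.53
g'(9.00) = 1.12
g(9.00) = -5.28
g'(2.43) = -1.55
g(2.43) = -5.17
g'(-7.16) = -1.17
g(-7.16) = -1.70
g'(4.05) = 1.09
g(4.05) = -1.66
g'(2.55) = -0.67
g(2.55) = -5.31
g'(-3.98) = -1.99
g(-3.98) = -4.94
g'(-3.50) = 1.87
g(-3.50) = -5.18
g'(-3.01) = 3.80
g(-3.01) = -3.48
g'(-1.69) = 0.16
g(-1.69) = -1.34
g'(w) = 4*(2*sin(w)*cos(w) - cos(w))/(-sin(w)^2 + sin(w) - 1)^2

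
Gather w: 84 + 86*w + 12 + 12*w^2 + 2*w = 12*w^2 + 88*w + 96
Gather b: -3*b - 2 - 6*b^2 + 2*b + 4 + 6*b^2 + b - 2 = 0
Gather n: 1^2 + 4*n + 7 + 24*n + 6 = 28*n + 14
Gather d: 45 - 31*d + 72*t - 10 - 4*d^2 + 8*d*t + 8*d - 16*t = -4*d^2 + d*(8*t - 23) + 56*t + 35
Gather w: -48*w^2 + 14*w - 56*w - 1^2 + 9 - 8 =-48*w^2 - 42*w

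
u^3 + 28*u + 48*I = (u - 6*I)*(u + 2*I)*(u + 4*I)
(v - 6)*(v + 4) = v^2 - 2*v - 24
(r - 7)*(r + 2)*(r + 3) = r^3 - 2*r^2 - 29*r - 42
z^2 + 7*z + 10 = (z + 2)*(z + 5)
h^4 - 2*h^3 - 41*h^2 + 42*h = h*(h - 7)*(h - 1)*(h + 6)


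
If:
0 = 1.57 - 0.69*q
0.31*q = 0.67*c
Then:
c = 1.05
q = 2.28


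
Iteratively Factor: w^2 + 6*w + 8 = (w + 2)*(w + 4)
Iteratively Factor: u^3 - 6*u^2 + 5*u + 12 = (u - 4)*(u^2 - 2*u - 3) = (u - 4)*(u - 3)*(u + 1)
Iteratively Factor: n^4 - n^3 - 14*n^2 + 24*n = (n + 4)*(n^3 - 5*n^2 + 6*n) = (n - 3)*(n + 4)*(n^2 - 2*n) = (n - 3)*(n - 2)*(n + 4)*(n)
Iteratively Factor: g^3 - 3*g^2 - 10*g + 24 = (g - 2)*(g^2 - g - 12) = (g - 2)*(g + 3)*(g - 4)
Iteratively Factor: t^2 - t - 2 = (t - 2)*(t + 1)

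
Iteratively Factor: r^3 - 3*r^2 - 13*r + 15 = (r - 1)*(r^2 - 2*r - 15) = (r - 5)*(r - 1)*(r + 3)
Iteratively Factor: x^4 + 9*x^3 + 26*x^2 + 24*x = (x + 4)*(x^3 + 5*x^2 + 6*x) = (x + 2)*(x + 4)*(x^2 + 3*x) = (x + 2)*(x + 3)*(x + 4)*(x)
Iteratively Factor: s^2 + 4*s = (s)*(s + 4)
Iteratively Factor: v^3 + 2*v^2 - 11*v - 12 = (v + 4)*(v^2 - 2*v - 3) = (v - 3)*(v + 4)*(v + 1)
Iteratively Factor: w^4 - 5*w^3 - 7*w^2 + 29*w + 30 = (w + 1)*(w^3 - 6*w^2 - w + 30) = (w + 1)*(w + 2)*(w^2 - 8*w + 15) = (w - 3)*(w + 1)*(w + 2)*(w - 5)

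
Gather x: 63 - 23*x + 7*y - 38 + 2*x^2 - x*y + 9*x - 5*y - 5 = 2*x^2 + x*(-y - 14) + 2*y + 20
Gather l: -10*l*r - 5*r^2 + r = -10*l*r - 5*r^2 + r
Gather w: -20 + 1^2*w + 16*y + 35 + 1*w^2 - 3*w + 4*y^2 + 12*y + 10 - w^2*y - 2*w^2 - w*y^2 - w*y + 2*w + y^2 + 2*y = w^2*(-y - 1) + w*(-y^2 - y) + 5*y^2 + 30*y + 25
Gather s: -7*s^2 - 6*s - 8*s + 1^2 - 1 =-7*s^2 - 14*s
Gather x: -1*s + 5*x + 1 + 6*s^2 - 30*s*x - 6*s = 6*s^2 - 7*s + x*(5 - 30*s) + 1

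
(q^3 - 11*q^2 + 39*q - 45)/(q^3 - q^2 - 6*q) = (q^2 - 8*q + 15)/(q*(q + 2))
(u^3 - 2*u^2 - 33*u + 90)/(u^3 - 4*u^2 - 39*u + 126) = (u - 5)/(u - 7)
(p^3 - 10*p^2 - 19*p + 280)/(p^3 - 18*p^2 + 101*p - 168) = (p + 5)/(p - 3)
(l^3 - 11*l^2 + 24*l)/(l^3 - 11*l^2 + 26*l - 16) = l*(l - 3)/(l^2 - 3*l + 2)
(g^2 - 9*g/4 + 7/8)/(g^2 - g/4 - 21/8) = (2*g - 1)/(2*g + 3)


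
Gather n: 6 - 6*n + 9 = 15 - 6*n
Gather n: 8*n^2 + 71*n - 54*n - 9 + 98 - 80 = 8*n^2 + 17*n + 9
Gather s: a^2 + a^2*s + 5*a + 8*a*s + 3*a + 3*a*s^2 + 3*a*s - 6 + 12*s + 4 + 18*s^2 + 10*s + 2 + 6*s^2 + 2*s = a^2 + 8*a + s^2*(3*a + 24) + s*(a^2 + 11*a + 24)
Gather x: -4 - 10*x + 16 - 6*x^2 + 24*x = -6*x^2 + 14*x + 12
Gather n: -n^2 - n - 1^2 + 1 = -n^2 - n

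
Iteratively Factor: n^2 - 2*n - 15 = (n - 5)*(n + 3)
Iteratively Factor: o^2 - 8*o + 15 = (o - 3)*(o - 5)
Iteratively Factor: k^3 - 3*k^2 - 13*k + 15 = (k - 5)*(k^2 + 2*k - 3) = (k - 5)*(k - 1)*(k + 3)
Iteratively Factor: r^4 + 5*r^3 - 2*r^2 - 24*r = (r - 2)*(r^3 + 7*r^2 + 12*r) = (r - 2)*(r + 3)*(r^2 + 4*r) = (r - 2)*(r + 3)*(r + 4)*(r)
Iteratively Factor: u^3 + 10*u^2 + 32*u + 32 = (u + 2)*(u^2 + 8*u + 16) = (u + 2)*(u + 4)*(u + 4)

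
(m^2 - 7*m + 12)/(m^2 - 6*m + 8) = (m - 3)/(m - 2)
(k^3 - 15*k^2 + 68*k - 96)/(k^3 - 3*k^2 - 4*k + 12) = (k^2 - 12*k + 32)/(k^2 - 4)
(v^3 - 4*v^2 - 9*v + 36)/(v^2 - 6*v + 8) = (v^2 - 9)/(v - 2)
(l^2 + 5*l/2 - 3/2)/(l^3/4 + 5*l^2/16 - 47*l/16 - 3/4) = 8*(2*l^2 + 5*l - 3)/(4*l^3 + 5*l^2 - 47*l - 12)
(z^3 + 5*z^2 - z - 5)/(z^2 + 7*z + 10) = (z^2 - 1)/(z + 2)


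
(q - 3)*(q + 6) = q^2 + 3*q - 18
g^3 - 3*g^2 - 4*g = g*(g - 4)*(g + 1)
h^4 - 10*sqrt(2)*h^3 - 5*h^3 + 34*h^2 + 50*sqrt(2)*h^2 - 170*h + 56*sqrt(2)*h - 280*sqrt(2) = (h - 5)*(h - 7*sqrt(2))*(h - 4*sqrt(2))*(h + sqrt(2))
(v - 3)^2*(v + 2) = v^3 - 4*v^2 - 3*v + 18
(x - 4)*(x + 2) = x^2 - 2*x - 8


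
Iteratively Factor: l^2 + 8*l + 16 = (l + 4)*(l + 4)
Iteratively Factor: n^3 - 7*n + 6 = (n - 2)*(n^2 + 2*n - 3) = (n - 2)*(n - 1)*(n + 3)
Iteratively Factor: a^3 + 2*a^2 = (a)*(a^2 + 2*a) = a*(a + 2)*(a)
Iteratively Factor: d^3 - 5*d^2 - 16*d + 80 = (d - 5)*(d^2 - 16) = (d - 5)*(d + 4)*(d - 4)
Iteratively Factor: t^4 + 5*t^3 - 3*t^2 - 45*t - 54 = (t + 3)*(t^3 + 2*t^2 - 9*t - 18) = (t + 3)^2*(t^2 - t - 6) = (t + 2)*(t + 3)^2*(t - 3)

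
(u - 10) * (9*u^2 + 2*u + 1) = 9*u^3 - 88*u^2 - 19*u - 10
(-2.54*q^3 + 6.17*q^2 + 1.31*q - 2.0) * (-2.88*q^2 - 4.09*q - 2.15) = 7.3152*q^5 - 7.381*q^4 - 23.5471*q^3 - 12.8634*q^2 + 5.3635*q + 4.3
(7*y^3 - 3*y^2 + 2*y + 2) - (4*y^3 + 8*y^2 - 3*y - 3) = 3*y^3 - 11*y^2 + 5*y + 5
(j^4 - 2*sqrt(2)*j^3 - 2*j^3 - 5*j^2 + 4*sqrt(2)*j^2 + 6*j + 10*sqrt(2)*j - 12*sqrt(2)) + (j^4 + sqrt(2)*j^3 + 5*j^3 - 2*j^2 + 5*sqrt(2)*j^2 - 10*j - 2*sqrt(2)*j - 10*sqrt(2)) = 2*j^4 - sqrt(2)*j^3 + 3*j^3 - 7*j^2 + 9*sqrt(2)*j^2 - 4*j + 8*sqrt(2)*j - 22*sqrt(2)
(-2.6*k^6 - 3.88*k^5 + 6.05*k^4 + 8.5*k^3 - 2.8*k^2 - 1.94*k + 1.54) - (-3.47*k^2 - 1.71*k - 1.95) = -2.6*k^6 - 3.88*k^5 + 6.05*k^4 + 8.5*k^3 + 0.67*k^2 - 0.23*k + 3.49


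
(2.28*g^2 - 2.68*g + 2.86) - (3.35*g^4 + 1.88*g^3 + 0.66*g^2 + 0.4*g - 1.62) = -3.35*g^4 - 1.88*g^3 + 1.62*g^2 - 3.08*g + 4.48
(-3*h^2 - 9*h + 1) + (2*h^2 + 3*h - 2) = -h^2 - 6*h - 1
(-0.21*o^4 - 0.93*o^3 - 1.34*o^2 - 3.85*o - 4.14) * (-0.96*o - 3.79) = 0.2016*o^5 + 1.6887*o^4 + 4.8111*o^3 + 8.7746*o^2 + 18.5659*o + 15.6906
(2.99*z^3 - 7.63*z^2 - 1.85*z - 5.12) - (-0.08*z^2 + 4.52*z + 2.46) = 2.99*z^3 - 7.55*z^2 - 6.37*z - 7.58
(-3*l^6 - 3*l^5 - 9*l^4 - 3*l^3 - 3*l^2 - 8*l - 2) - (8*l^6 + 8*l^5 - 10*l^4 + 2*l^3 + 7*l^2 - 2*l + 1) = -11*l^6 - 11*l^5 + l^4 - 5*l^3 - 10*l^2 - 6*l - 3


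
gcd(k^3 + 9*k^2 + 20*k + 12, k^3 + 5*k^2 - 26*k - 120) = k + 6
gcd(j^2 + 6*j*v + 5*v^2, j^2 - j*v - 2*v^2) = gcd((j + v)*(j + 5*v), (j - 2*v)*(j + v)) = j + v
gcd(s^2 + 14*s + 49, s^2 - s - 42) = 1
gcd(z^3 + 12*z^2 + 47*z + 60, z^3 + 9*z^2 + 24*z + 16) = z + 4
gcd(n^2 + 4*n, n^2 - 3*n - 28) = n + 4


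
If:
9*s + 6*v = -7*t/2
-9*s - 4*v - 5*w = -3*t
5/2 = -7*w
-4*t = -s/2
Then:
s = 75/98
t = 75/784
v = -3775/3136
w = -5/14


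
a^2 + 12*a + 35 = (a + 5)*(a + 7)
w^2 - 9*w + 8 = (w - 8)*(w - 1)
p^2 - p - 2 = (p - 2)*(p + 1)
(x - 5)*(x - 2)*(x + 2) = x^3 - 5*x^2 - 4*x + 20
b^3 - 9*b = b*(b - 3)*(b + 3)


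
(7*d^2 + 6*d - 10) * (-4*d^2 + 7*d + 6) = -28*d^4 + 25*d^3 + 124*d^2 - 34*d - 60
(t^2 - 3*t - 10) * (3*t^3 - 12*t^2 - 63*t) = 3*t^5 - 21*t^4 - 57*t^3 + 309*t^2 + 630*t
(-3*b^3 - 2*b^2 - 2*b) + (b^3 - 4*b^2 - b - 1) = -2*b^3 - 6*b^2 - 3*b - 1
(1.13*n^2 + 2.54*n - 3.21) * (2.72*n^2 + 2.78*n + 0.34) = 3.0736*n^4 + 10.0502*n^3 - 1.2858*n^2 - 8.0602*n - 1.0914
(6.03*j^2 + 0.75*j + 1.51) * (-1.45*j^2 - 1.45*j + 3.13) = -8.7435*j^4 - 9.831*j^3 + 15.5969*j^2 + 0.158*j + 4.7263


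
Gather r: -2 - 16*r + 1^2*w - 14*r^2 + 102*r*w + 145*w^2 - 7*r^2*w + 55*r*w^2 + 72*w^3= r^2*(-7*w - 14) + r*(55*w^2 + 102*w - 16) + 72*w^3 + 145*w^2 + w - 2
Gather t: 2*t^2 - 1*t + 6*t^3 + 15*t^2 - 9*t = 6*t^3 + 17*t^2 - 10*t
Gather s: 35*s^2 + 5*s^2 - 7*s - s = 40*s^2 - 8*s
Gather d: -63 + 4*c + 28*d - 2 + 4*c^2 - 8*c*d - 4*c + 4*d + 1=4*c^2 + d*(32 - 8*c) - 64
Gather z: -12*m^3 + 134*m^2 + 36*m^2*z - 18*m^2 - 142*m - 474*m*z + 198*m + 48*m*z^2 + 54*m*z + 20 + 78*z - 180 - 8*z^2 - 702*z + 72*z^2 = -12*m^3 + 116*m^2 + 56*m + z^2*(48*m + 64) + z*(36*m^2 - 420*m - 624) - 160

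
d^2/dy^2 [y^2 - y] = 2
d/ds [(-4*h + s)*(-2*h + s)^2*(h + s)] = 4*h^3 + 24*h^2*s - 21*h*s^2 + 4*s^3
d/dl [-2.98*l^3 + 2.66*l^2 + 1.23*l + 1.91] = -8.94*l^2 + 5.32*l + 1.23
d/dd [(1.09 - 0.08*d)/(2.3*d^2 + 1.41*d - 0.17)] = (0.184*d^2 - 5.014*d - 1.5233)/(5.29*d^4 + 6.486*d^3 + 1.2061*d^2 - 0.4794*d + 0.0289)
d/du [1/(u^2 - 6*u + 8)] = 2*(3 - u)/(u^2 - 6*u + 8)^2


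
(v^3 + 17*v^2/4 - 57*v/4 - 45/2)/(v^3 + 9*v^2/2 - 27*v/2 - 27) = (4*v + 5)/(2*(2*v + 3))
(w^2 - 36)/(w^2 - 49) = (w^2 - 36)/(w^2 - 49)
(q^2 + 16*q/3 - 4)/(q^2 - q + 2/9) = 3*(q + 6)/(3*q - 1)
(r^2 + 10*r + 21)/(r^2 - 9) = (r + 7)/(r - 3)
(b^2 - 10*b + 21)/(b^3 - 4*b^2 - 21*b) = (b - 3)/(b*(b + 3))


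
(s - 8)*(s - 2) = s^2 - 10*s + 16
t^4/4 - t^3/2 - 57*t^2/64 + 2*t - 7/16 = (t/4 + 1/2)*(t - 2)*(t - 7/4)*(t - 1/4)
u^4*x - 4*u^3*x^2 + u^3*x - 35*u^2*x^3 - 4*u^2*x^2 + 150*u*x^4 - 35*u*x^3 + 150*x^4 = (u - 5*x)^2*(u + 6*x)*(u*x + x)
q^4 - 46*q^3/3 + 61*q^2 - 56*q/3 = q*(q - 8)*(q - 7)*(q - 1/3)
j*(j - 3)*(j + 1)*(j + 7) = j^4 + 5*j^3 - 17*j^2 - 21*j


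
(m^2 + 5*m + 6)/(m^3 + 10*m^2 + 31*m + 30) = 1/(m + 5)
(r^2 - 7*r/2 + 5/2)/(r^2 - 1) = (r - 5/2)/(r + 1)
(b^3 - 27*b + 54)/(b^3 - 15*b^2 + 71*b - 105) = (b^2 + 3*b - 18)/(b^2 - 12*b + 35)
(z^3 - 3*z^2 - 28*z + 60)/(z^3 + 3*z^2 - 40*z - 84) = (z^2 + 3*z - 10)/(z^2 + 9*z + 14)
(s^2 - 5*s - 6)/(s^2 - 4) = (s^2 - 5*s - 6)/(s^2 - 4)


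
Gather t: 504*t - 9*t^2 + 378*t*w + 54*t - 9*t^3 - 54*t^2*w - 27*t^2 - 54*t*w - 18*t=-9*t^3 + t^2*(-54*w - 36) + t*(324*w + 540)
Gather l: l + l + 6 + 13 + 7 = 2*l + 26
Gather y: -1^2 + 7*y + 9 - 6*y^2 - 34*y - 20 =-6*y^2 - 27*y - 12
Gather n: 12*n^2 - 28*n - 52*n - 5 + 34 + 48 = 12*n^2 - 80*n + 77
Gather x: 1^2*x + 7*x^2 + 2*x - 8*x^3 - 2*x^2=-8*x^3 + 5*x^2 + 3*x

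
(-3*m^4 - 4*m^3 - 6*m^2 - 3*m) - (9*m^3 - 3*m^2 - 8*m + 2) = -3*m^4 - 13*m^3 - 3*m^2 + 5*m - 2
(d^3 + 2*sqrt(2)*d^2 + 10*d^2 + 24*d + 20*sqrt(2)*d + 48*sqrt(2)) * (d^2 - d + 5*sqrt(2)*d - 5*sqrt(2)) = d^5 + 9*d^4 + 7*sqrt(2)*d^4 + 34*d^3 + 63*sqrt(2)*d^3 + 98*sqrt(2)*d^2 + 156*d^2 - 168*sqrt(2)*d + 280*d - 480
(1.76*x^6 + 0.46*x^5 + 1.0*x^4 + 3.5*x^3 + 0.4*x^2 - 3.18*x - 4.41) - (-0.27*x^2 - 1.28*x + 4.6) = 1.76*x^6 + 0.46*x^5 + 1.0*x^4 + 3.5*x^3 + 0.67*x^2 - 1.9*x - 9.01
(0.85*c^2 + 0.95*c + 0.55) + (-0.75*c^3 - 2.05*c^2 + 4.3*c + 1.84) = -0.75*c^3 - 1.2*c^2 + 5.25*c + 2.39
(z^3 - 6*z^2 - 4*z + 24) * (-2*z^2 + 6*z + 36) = -2*z^5 + 18*z^4 + 8*z^3 - 288*z^2 + 864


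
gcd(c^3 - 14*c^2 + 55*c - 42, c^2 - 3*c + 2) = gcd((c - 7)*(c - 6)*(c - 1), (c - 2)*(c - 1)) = c - 1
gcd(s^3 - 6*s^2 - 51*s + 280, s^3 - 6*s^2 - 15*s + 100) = s - 5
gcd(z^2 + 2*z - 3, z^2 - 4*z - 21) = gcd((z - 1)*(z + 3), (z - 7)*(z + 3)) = z + 3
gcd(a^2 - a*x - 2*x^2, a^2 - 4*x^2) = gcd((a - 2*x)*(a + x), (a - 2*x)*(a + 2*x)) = -a + 2*x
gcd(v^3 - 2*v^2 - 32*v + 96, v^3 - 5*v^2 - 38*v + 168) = v^2 + 2*v - 24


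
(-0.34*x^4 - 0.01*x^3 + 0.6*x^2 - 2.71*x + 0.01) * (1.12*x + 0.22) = -0.3808*x^5 - 0.086*x^4 + 0.6698*x^3 - 2.9032*x^2 - 0.585*x + 0.0022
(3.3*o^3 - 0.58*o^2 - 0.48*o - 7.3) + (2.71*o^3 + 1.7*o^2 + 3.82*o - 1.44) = 6.01*o^3 + 1.12*o^2 + 3.34*o - 8.74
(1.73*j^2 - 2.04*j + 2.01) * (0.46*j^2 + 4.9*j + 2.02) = 0.7958*j^4 + 7.5386*j^3 - 5.5768*j^2 + 5.7282*j + 4.0602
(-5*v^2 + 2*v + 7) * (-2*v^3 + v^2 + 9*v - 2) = 10*v^5 - 9*v^4 - 57*v^3 + 35*v^2 + 59*v - 14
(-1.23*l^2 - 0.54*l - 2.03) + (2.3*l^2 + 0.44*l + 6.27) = 1.07*l^2 - 0.1*l + 4.24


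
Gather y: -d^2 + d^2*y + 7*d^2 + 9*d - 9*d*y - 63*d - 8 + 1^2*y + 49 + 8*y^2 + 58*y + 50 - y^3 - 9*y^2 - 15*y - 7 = 6*d^2 - 54*d - y^3 - y^2 + y*(d^2 - 9*d + 44) + 84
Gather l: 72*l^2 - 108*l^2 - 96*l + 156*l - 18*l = -36*l^2 + 42*l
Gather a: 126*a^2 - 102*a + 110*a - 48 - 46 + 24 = 126*a^2 + 8*a - 70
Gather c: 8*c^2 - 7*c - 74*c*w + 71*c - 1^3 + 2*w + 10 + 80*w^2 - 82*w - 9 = 8*c^2 + c*(64 - 74*w) + 80*w^2 - 80*w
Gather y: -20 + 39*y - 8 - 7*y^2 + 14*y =-7*y^2 + 53*y - 28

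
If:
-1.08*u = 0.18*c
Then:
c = -6.0*u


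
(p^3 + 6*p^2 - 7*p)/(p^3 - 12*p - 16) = p*(-p^2 - 6*p + 7)/(-p^3 + 12*p + 16)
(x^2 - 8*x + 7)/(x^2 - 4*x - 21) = (x - 1)/(x + 3)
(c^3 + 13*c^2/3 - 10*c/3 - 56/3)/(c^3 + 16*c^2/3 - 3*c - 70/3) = (c + 4)/(c + 5)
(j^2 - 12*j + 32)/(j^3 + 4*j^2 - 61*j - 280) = (j - 4)/(j^2 + 12*j + 35)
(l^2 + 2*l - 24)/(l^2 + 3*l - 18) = (l - 4)/(l - 3)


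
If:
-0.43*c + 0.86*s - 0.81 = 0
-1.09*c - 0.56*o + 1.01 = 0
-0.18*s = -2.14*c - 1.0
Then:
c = -0.41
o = 2.59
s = 0.74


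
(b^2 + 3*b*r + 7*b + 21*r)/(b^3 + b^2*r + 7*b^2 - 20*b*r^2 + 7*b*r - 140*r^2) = (-b - 3*r)/(-b^2 - b*r + 20*r^2)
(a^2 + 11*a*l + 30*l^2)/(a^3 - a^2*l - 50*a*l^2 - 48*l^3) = (a + 5*l)/(a^2 - 7*a*l - 8*l^2)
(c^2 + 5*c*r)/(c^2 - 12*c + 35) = c*(c + 5*r)/(c^2 - 12*c + 35)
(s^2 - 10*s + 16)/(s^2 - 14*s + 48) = (s - 2)/(s - 6)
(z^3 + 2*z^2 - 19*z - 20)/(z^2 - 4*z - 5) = (z^2 + z - 20)/(z - 5)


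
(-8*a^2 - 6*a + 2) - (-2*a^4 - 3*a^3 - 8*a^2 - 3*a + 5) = 2*a^4 + 3*a^3 - 3*a - 3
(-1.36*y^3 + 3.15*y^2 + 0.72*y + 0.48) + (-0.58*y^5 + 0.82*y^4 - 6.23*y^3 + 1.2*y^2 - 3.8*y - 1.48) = -0.58*y^5 + 0.82*y^4 - 7.59*y^3 + 4.35*y^2 - 3.08*y - 1.0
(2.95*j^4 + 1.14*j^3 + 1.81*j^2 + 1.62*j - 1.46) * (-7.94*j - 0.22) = -23.423*j^5 - 9.7006*j^4 - 14.6222*j^3 - 13.261*j^2 + 11.236*j + 0.3212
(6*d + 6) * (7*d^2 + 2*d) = 42*d^3 + 54*d^2 + 12*d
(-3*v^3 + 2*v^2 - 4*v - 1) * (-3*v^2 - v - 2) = 9*v^5 - 3*v^4 + 16*v^3 + 3*v^2 + 9*v + 2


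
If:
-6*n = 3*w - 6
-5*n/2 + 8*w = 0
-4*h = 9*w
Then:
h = -45/74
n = 32/37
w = 10/37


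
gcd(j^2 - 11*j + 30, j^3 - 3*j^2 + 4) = 1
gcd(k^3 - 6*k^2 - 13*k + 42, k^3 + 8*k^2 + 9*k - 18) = k + 3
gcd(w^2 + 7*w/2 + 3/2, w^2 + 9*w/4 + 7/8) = w + 1/2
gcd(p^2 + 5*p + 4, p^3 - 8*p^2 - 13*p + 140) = p + 4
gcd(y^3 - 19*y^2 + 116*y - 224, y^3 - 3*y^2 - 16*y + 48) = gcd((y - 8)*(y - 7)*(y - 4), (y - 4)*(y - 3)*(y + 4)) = y - 4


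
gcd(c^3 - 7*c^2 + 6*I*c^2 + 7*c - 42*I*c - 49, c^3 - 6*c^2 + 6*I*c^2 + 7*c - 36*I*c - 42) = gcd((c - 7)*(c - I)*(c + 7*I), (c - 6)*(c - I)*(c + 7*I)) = c^2 + 6*I*c + 7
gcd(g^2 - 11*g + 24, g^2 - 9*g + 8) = g - 8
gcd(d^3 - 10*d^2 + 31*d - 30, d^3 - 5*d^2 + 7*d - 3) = d - 3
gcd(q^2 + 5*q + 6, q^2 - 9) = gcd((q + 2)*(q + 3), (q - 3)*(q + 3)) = q + 3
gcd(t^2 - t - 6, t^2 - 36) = 1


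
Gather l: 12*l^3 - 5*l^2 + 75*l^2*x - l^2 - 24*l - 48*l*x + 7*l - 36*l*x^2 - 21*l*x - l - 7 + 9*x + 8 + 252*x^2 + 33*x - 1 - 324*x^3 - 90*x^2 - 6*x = 12*l^3 + l^2*(75*x - 6) + l*(-36*x^2 - 69*x - 18) - 324*x^3 + 162*x^2 + 36*x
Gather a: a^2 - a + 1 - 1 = a^2 - a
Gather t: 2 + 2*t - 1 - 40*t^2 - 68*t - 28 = -40*t^2 - 66*t - 27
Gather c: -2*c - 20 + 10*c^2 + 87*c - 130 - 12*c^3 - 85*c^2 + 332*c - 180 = -12*c^3 - 75*c^2 + 417*c - 330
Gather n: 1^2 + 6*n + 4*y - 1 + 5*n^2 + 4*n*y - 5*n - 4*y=5*n^2 + n*(4*y + 1)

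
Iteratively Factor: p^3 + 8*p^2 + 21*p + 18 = (p + 3)*(p^2 + 5*p + 6) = (p + 2)*(p + 3)*(p + 3)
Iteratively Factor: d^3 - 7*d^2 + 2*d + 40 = (d + 2)*(d^2 - 9*d + 20) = (d - 4)*(d + 2)*(d - 5)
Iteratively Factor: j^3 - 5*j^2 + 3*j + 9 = (j - 3)*(j^2 - 2*j - 3) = (j - 3)^2*(j + 1)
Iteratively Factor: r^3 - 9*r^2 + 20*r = (r)*(r^2 - 9*r + 20) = r*(r - 4)*(r - 5)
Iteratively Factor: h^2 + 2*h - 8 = (h + 4)*(h - 2)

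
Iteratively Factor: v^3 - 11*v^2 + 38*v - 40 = (v - 4)*(v^2 - 7*v + 10) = (v - 4)*(v - 2)*(v - 5)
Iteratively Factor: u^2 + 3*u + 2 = (u + 1)*(u + 2)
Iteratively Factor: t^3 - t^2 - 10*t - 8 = (t + 1)*(t^2 - 2*t - 8) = (t - 4)*(t + 1)*(t + 2)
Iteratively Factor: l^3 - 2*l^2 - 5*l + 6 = (l - 3)*(l^2 + l - 2) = (l - 3)*(l - 1)*(l + 2)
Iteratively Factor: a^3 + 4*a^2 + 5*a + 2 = (a + 1)*(a^2 + 3*a + 2) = (a + 1)*(a + 2)*(a + 1)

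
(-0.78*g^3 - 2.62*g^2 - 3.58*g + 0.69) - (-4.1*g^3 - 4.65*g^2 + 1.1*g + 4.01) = 3.32*g^3 + 2.03*g^2 - 4.68*g - 3.32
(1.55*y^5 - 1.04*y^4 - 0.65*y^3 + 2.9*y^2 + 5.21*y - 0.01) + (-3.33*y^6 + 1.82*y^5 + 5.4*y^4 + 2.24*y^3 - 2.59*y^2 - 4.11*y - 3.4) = -3.33*y^6 + 3.37*y^5 + 4.36*y^4 + 1.59*y^3 + 0.31*y^2 + 1.1*y - 3.41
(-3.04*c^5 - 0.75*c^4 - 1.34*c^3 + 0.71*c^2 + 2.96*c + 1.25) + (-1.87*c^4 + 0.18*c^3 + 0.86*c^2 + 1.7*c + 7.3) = -3.04*c^5 - 2.62*c^4 - 1.16*c^3 + 1.57*c^2 + 4.66*c + 8.55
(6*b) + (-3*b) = 3*b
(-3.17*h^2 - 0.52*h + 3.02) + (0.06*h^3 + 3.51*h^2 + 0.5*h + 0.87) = 0.06*h^3 + 0.34*h^2 - 0.02*h + 3.89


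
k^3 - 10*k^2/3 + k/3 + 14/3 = (k - 7/3)*(k - 2)*(k + 1)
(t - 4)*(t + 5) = t^2 + t - 20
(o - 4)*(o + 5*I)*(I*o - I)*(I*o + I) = -o^4 + 4*o^3 - 5*I*o^3 + o^2 + 20*I*o^2 - 4*o + 5*I*o - 20*I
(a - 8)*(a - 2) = a^2 - 10*a + 16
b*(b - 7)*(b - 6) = b^3 - 13*b^2 + 42*b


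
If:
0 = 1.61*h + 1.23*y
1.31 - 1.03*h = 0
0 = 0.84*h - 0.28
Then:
No Solution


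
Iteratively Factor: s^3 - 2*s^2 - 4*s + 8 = (s + 2)*(s^2 - 4*s + 4) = (s - 2)*(s + 2)*(s - 2)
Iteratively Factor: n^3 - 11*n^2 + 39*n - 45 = (n - 5)*(n^2 - 6*n + 9) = (n - 5)*(n - 3)*(n - 3)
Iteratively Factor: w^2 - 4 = (w - 2)*(w + 2)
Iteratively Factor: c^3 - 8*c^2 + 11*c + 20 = (c + 1)*(c^2 - 9*c + 20) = (c - 5)*(c + 1)*(c - 4)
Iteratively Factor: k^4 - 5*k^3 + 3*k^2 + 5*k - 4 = (k - 4)*(k^3 - k^2 - k + 1) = (k - 4)*(k + 1)*(k^2 - 2*k + 1) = (k - 4)*(k - 1)*(k + 1)*(k - 1)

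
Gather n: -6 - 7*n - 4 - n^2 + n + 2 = -n^2 - 6*n - 8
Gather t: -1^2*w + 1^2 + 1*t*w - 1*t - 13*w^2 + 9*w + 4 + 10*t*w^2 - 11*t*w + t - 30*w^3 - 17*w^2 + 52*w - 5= t*(10*w^2 - 10*w) - 30*w^3 - 30*w^2 + 60*w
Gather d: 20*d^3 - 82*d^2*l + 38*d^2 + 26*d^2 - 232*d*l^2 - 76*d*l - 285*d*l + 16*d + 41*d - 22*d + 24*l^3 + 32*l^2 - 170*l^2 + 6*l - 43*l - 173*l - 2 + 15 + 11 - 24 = 20*d^3 + d^2*(64 - 82*l) + d*(-232*l^2 - 361*l + 35) + 24*l^3 - 138*l^2 - 210*l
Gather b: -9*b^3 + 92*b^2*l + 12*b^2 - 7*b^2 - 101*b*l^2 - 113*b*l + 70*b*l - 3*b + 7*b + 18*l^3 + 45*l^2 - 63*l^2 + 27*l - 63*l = -9*b^3 + b^2*(92*l + 5) + b*(-101*l^2 - 43*l + 4) + 18*l^3 - 18*l^2 - 36*l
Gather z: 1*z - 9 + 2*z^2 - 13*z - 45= 2*z^2 - 12*z - 54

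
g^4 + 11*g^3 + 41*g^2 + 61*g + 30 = (g + 1)*(g + 2)*(g + 3)*(g + 5)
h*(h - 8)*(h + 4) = h^3 - 4*h^2 - 32*h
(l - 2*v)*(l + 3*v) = l^2 + l*v - 6*v^2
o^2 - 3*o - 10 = (o - 5)*(o + 2)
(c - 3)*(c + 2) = c^2 - c - 6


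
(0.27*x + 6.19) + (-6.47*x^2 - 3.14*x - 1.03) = -6.47*x^2 - 2.87*x + 5.16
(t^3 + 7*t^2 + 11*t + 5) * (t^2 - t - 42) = t^5 + 6*t^4 - 38*t^3 - 300*t^2 - 467*t - 210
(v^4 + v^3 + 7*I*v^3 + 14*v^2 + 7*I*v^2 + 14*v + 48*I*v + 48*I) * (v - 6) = v^5 - 5*v^4 + 7*I*v^4 + 8*v^3 - 35*I*v^3 - 70*v^2 + 6*I*v^2 - 84*v - 240*I*v - 288*I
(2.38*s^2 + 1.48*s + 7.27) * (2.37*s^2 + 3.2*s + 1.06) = 5.6406*s^4 + 11.1236*s^3 + 24.4887*s^2 + 24.8328*s + 7.7062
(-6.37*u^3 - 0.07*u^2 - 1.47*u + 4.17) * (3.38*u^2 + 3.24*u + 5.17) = -21.5306*u^5 - 20.8754*u^4 - 38.1283*u^3 + 8.9699*u^2 + 5.9109*u + 21.5589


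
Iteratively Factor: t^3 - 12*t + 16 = (t - 2)*(t^2 + 2*t - 8) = (t - 2)^2*(t + 4)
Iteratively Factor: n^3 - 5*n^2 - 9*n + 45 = (n - 3)*(n^2 - 2*n - 15) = (n - 3)*(n + 3)*(n - 5)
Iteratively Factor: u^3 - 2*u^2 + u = (u - 1)*(u^2 - u) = u*(u - 1)*(u - 1)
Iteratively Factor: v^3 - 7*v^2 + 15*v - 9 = (v - 1)*(v^2 - 6*v + 9) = (v - 3)*(v - 1)*(v - 3)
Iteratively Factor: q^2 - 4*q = (q)*(q - 4)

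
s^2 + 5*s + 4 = (s + 1)*(s + 4)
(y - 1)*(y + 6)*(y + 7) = y^3 + 12*y^2 + 29*y - 42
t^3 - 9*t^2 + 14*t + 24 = (t - 6)*(t - 4)*(t + 1)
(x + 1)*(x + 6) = x^2 + 7*x + 6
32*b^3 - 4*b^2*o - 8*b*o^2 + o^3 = (-8*b + o)*(-2*b + o)*(2*b + o)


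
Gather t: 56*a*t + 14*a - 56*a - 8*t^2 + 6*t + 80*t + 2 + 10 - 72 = -42*a - 8*t^2 + t*(56*a + 86) - 60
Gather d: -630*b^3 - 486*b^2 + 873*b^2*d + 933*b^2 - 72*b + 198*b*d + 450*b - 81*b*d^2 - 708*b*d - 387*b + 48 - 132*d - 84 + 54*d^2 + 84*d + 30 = -630*b^3 + 447*b^2 - 9*b + d^2*(54 - 81*b) + d*(873*b^2 - 510*b - 48) - 6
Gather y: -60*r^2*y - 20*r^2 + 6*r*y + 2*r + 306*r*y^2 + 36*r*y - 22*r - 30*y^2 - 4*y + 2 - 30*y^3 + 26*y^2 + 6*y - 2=-20*r^2 - 20*r - 30*y^3 + y^2*(306*r - 4) + y*(-60*r^2 + 42*r + 2)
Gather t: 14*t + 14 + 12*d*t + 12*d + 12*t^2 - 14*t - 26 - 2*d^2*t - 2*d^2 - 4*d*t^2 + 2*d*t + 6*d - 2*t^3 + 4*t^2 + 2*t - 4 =-2*d^2 + 18*d - 2*t^3 + t^2*(16 - 4*d) + t*(-2*d^2 + 14*d + 2) - 16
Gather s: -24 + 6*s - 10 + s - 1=7*s - 35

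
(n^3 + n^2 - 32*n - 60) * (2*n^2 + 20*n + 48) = 2*n^5 + 22*n^4 + 4*n^3 - 712*n^2 - 2736*n - 2880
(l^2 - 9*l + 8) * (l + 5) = l^3 - 4*l^2 - 37*l + 40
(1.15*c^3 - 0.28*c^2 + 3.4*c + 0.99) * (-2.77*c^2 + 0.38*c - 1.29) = -3.1855*c^5 + 1.2126*c^4 - 11.0079*c^3 - 1.0891*c^2 - 4.0098*c - 1.2771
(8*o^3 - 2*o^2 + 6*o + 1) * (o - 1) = 8*o^4 - 10*o^3 + 8*o^2 - 5*o - 1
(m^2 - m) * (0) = 0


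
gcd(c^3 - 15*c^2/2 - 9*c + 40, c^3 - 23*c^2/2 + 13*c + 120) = c^2 - 11*c/2 - 20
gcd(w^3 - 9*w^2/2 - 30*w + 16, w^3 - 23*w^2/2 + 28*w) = w - 8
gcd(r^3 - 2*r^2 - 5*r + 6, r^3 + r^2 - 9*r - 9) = r - 3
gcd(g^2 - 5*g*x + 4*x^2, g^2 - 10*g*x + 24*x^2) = -g + 4*x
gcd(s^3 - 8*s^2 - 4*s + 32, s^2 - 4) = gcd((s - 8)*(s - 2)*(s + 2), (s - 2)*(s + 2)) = s^2 - 4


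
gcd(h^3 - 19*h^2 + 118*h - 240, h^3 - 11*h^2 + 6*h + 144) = h^2 - 14*h + 48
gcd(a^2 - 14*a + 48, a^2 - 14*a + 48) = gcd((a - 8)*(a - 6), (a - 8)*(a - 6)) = a^2 - 14*a + 48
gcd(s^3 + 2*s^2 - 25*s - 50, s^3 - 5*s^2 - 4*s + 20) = s^2 - 3*s - 10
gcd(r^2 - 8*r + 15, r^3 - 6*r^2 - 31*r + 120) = r - 3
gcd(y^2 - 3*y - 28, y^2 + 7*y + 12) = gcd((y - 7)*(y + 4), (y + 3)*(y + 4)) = y + 4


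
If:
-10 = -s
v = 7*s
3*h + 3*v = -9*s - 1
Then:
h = -301/3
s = 10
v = 70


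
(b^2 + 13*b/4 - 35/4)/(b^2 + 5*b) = (b - 7/4)/b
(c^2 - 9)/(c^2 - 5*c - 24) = (c - 3)/(c - 8)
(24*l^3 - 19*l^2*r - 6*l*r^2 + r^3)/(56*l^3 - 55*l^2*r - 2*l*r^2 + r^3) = (3*l + r)/(7*l + r)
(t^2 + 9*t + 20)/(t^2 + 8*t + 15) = (t + 4)/(t + 3)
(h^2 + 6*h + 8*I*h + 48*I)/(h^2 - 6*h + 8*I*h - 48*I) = (h + 6)/(h - 6)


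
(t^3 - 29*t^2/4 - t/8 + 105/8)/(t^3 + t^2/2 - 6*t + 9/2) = (4*t^2 - 23*t - 35)/(4*(t^2 + 2*t - 3))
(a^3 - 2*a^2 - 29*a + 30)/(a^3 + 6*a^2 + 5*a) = (a^2 - 7*a + 6)/(a*(a + 1))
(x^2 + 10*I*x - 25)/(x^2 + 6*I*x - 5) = (x + 5*I)/(x + I)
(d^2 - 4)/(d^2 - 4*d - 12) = (d - 2)/(d - 6)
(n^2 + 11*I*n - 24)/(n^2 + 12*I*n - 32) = (n + 3*I)/(n + 4*I)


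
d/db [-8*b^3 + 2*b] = 2 - 24*b^2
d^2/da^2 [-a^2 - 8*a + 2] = -2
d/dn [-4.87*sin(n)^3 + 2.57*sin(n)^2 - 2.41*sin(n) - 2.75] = (-14.61*sin(n)^2 + 5.14*sin(n) - 2.41)*cos(n)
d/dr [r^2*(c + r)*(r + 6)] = r*(3*c*r + 12*c + 4*r^2 + 18*r)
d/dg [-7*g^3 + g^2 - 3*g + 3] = -21*g^2 + 2*g - 3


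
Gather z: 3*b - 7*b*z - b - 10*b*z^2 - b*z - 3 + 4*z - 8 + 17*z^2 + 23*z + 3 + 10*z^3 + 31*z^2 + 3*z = 2*b + 10*z^3 + z^2*(48 - 10*b) + z*(30 - 8*b) - 8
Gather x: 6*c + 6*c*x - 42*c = 6*c*x - 36*c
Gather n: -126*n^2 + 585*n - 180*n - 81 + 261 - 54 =-126*n^2 + 405*n + 126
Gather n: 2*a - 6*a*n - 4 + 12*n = 2*a + n*(12 - 6*a) - 4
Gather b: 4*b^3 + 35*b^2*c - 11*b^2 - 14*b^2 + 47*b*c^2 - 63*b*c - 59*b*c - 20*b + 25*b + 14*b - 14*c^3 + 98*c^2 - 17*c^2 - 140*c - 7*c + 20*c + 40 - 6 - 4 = 4*b^3 + b^2*(35*c - 25) + b*(47*c^2 - 122*c + 19) - 14*c^3 + 81*c^2 - 127*c + 30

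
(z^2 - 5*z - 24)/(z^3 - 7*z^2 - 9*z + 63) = (z - 8)/(z^2 - 10*z + 21)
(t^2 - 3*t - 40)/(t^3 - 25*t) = (t - 8)/(t*(t - 5))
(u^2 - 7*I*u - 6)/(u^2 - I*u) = (u - 6*I)/u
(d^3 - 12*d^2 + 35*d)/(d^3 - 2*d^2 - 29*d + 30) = d*(d^2 - 12*d + 35)/(d^3 - 2*d^2 - 29*d + 30)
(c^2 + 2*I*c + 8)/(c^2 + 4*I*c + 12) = (c + 4*I)/(c + 6*I)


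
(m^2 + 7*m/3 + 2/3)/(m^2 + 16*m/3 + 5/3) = (m + 2)/(m + 5)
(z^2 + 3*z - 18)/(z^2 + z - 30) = (z - 3)/(z - 5)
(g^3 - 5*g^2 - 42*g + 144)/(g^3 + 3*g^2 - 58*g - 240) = (g - 3)/(g + 5)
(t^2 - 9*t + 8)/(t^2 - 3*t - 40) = (t - 1)/(t + 5)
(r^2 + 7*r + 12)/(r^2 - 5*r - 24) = (r + 4)/(r - 8)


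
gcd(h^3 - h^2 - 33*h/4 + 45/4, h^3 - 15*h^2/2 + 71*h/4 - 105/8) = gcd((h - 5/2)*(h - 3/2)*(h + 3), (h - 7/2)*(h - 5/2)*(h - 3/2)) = h^2 - 4*h + 15/4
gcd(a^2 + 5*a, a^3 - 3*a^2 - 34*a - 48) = 1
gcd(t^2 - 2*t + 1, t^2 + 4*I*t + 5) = 1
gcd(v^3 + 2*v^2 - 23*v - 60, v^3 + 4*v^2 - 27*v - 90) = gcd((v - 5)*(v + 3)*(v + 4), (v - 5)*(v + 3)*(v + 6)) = v^2 - 2*v - 15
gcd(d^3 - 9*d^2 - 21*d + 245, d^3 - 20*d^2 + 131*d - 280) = d - 7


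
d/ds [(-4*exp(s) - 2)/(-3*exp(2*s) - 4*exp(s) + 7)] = 12*(-exp(2*s) - exp(s) - 3)*exp(s)/(9*exp(4*s) + 24*exp(3*s) - 26*exp(2*s) - 56*exp(s) + 49)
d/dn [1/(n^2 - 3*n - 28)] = (3 - 2*n)/(-n^2 + 3*n + 28)^2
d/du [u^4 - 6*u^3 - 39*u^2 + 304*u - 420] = 4*u^3 - 18*u^2 - 78*u + 304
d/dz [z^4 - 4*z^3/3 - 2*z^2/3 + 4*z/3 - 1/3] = 4*z^3 - 4*z^2 - 4*z/3 + 4/3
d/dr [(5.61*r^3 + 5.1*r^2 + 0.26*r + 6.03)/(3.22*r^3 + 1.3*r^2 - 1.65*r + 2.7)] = (-9.129*r^4 - 20.1874*r^3 - 21.5618*r^2 + 11.862*r + 10.6515)/(10.3684*r^6 + 8.372*r^5 - 8.936*r^4 + 13.098*r^3 + 9.7425*r^2 - 8.91*r + 7.29)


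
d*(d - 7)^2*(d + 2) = d^4 - 12*d^3 + 21*d^2 + 98*d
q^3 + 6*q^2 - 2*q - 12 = (q + 6)*(q - sqrt(2))*(q + sqrt(2))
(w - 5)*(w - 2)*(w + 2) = w^3 - 5*w^2 - 4*w + 20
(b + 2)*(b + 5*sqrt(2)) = b^2 + 2*b + 5*sqrt(2)*b + 10*sqrt(2)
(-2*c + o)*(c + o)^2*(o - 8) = -2*c^3*o + 16*c^3 - 3*c^2*o^2 + 24*c^2*o + o^4 - 8*o^3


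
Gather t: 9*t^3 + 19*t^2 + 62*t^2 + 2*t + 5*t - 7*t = 9*t^3 + 81*t^2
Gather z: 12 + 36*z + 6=36*z + 18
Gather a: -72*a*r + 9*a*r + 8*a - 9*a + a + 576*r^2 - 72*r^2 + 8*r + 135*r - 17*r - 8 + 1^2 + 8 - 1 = -63*a*r + 504*r^2 + 126*r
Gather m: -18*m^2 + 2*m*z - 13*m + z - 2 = -18*m^2 + m*(2*z - 13) + z - 2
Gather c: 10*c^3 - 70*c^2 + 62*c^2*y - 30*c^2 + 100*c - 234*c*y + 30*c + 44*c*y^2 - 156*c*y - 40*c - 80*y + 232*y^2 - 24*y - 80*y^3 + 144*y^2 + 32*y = 10*c^3 + c^2*(62*y - 100) + c*(44*y^2 - 390*y + 90) - 80*y^3 + 376*y^2 - 72*y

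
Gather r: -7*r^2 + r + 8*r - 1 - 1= -7*r^2 + 9*r - 2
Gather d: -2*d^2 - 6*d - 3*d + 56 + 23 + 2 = -2*d^2 - 9*d + 81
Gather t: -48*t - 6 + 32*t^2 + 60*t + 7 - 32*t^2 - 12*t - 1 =0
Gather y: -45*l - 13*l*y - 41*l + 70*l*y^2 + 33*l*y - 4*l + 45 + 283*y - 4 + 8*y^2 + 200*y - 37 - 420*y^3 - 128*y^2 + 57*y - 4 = -90*l - 420*y^3 + y^2*(70*l - 120) + y*(20*l + 540)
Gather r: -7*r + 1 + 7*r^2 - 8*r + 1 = 7*r^2 - 15*r + 2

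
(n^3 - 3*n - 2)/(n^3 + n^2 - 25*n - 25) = (n^2 - n - 2)/(n^2 - 25)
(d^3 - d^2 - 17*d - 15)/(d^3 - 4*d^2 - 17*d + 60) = (d^2 + 4*d + 3)/(d^2 + d - 12)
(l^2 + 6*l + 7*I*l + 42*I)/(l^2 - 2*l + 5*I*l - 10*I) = (l^2 + l*(6 + 7*I) + 42*I)/(l^2 + l*(-2 + 5*I) - 10*I)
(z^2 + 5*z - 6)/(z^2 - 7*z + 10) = (z^2 + 5*z - 6)/(z^2 - 7*z + 10)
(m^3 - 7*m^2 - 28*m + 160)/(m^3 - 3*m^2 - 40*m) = (m - 4)/m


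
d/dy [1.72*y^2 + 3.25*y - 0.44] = 3.44*y + 3.25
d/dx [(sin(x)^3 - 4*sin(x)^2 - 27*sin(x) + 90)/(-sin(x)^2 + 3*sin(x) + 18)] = (-6*sin(x) + cos(x)^2 - 22)*cos(x)/(sin(x) + 3)^2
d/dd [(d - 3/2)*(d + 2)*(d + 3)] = 3*d^2 + 7*d - 3/2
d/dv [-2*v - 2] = -2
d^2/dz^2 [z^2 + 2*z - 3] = 2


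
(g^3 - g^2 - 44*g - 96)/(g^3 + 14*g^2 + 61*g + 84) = (g - 8)/(g + 7)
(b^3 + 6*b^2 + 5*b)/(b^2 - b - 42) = b*(b^2 + 6*b + 5)/(b^2 - b - 42)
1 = 1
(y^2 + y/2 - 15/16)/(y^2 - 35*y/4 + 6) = (y + 5/4)/(y - 8)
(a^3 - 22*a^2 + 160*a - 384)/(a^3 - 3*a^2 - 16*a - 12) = (a^2 - 16*a + 64)/(a^2 + 3*a + 2)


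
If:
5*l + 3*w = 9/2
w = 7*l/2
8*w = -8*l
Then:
No Solution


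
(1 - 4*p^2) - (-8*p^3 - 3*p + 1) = 8*p^3 - 4*p^2 + 3*p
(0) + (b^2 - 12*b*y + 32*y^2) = b^2 - 12*b*y + 32*y^2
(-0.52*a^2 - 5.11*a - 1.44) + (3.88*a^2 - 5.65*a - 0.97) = 3.36*a^2 - 10.76*a - 2.41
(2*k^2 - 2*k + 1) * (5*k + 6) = 10*k^3 + 2*k^2 - 7*k + 6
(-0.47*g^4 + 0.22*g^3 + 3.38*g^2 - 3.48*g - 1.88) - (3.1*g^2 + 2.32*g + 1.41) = -0.47*g^4 + 0.22*g^3 + 0.28*g^2 - 5.8*g - 3.29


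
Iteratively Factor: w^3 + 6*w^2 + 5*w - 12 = (w - 1)*(w^2 + 7*w + 12) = (w - 1)*(w + 4)*(w + 3)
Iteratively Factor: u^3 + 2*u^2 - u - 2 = (u - 1)*(u^2 + 3*u + 2) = (u - 1)*(u + 2)*(u + 1)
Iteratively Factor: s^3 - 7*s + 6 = (s - 1)*(s^2 + s - 6) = (s - 2)*(s - 1)*(s + 3)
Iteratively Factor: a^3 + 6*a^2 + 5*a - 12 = (a - 1)*(a^2 + 7*a + 12) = (a - 1)*(a + 3)*(a + 4)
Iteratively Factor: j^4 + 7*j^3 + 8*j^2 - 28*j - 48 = (j + 2)*(j^3 + 5*j^2 - 2*j - 24) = (j + 2)*(j + 3)*(j^2 + 2*j - 8) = (j - 2)*(j + 2)*(j + 3)*(j + 4)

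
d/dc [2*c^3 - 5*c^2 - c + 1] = 6*c^2 - 10*c - 1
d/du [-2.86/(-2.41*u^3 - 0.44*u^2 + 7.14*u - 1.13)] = (-20.6778*u^2 - 2.5168*u + 20.4204)/(2.41*u^3 + 0.44*u^2 - 7.14*u + 1.13)^2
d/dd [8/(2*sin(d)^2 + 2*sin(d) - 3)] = -(16*sin(2*d) + 16*cos(d))/(-2*sin(d) + cos(2*d) + 2)^2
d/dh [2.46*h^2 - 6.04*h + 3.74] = 4.92*h - 6.04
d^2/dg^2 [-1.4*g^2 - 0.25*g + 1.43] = -2.80000000000000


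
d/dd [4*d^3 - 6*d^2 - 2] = 12*d*(d - 1)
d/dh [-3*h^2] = -6*h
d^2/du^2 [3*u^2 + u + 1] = 6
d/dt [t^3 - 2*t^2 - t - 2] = 3*t^2 - 4*t - 1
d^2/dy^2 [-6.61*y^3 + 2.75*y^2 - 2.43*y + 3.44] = 5.5 - 39.66*y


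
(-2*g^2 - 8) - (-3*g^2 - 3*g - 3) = g^2 + 3*g - 5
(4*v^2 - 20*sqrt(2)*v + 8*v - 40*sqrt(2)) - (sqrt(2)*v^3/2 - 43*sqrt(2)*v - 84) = -sqrt(2)*v^3/2 + 4*v^2 + 8*v + 23*sqrt(2)*v - 40*sqrt(2) + 84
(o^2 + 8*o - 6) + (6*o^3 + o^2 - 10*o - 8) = 6*o^3 + 2*o^2 - 2*o - 14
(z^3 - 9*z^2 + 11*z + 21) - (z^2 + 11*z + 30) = z^3 - 10*z^2 - 9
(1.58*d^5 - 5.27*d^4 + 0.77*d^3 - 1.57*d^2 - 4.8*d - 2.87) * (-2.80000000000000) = -4.424*d^5 + 14.756*d^4 - 2.156*d^3 + 4.396*d^2 + 13.44*d + 8.036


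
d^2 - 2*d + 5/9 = (d - 5/3)*(d - 1/3)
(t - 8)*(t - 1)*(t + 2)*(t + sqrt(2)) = t^4 - 7*t^3 + sqrt(2)*t^3 - 10*t^2 - 7*sqrt(2)*t^2 - 10*sqrt(2)*t + 16*t + 16*sqrt(2)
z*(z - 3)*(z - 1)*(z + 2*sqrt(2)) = z^4 - 4*z^3 + 2*sqrt(2)*z^3 - 8*sqrt(2)*z^2 + 3*z^2 + 6*sqrt(2)*z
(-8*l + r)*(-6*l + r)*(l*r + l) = 48*l^3*r + 48*l^3 - 14*l^2*r^2 - 14*l^2*r + l*r^3 + l*r^2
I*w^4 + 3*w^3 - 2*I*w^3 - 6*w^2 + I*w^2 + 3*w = w*(w - 1)*(w - 3*I)*(I*w - I)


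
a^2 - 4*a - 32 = (a - 8)*(a + 4)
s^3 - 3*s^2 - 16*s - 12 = (s - 6)*(s + 1)*(s + 2)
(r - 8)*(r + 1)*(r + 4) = r^3 - 3*r^2 - 36*r - 32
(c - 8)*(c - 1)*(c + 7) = c^3 - 2*c^2 - 55*c + 56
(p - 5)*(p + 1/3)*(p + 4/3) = p^3 - 10*p^2/3 - 71*p/9 - 20/9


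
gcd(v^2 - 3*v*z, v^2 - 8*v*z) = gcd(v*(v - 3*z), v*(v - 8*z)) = v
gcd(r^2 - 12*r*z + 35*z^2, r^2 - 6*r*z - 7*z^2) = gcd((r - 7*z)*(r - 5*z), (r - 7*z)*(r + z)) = -r + 7*z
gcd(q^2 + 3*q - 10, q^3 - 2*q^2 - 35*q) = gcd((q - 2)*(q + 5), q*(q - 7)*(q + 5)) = q + 5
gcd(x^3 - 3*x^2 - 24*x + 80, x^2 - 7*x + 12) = x - 4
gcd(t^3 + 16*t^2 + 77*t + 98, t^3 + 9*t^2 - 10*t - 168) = t + 7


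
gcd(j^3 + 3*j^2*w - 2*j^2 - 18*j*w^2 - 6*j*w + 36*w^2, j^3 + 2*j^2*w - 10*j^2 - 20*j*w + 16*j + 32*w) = j - 2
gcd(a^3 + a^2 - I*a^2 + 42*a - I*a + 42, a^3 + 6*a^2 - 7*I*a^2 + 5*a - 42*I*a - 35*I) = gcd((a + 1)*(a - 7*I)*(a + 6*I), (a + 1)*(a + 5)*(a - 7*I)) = a^2 + a*(1 - 7*I) - 7*I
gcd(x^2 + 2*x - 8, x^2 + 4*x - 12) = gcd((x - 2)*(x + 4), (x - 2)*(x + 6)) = x - 2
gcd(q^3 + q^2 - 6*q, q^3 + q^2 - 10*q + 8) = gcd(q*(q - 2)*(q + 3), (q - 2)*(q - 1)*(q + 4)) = q - 2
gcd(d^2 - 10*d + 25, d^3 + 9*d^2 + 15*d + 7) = 1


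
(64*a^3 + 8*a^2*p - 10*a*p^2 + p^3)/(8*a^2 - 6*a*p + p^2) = (-16*a^2 - 6*a*p + p^2)/(-2*a + p)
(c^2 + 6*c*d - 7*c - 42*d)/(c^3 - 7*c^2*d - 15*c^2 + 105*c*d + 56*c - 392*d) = (c + 6*d)/(c^2 - 7*c*d - 8*c + 56*d)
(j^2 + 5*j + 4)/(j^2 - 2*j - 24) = (j + 1)/(j - 6)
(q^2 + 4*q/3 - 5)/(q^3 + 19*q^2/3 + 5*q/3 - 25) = 1/(q + 5)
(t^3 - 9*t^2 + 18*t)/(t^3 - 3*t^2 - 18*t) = (t - 3)/(t + 3)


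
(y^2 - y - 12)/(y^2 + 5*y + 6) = (y - 4)/(y + 2)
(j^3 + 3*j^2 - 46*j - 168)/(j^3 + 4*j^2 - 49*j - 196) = (j + 6)/(j + 7)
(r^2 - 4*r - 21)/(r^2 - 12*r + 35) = (r + 3)/(r - 5)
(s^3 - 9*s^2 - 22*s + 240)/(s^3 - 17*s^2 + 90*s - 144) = (s + 5)/(s - 3)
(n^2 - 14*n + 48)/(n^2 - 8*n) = (n - 6)/n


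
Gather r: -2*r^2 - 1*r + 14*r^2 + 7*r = 12*r^2 + 6*r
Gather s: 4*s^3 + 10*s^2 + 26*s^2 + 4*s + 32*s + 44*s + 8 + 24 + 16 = 4*s^3 + 36*s^2 + 80*s + 48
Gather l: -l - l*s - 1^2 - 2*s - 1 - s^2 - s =l*(-s - 1) - s^2 - 3*s - 2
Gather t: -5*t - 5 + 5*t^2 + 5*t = 5*t^2 - 5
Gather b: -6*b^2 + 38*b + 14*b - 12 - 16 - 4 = -6*b^2 + 52*b - 32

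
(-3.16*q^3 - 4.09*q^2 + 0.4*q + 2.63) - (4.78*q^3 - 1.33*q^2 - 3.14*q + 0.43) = -7.94*q^3 - 2.76*q^2 + 3.54*q + 2.2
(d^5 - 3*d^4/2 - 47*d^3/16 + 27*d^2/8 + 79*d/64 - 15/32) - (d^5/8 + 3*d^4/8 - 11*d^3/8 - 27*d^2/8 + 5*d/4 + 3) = 7*d^5/8 - 15*d^4/8 - 25*d^3/16 + 27*d^2/4 - d/64 - 111/32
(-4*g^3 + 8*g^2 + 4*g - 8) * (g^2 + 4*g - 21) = -4*g^5 - 8*g^4 + 120*g^3 - 160*g^2 - 116*g + 168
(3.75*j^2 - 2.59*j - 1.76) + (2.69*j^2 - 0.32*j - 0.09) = 6.44*j^2 - 2.91*j - 1.85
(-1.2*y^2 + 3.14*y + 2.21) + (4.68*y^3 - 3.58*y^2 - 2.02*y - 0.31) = 4.68*y^3 - 4.78*y^2 + 1.12*y + 1.9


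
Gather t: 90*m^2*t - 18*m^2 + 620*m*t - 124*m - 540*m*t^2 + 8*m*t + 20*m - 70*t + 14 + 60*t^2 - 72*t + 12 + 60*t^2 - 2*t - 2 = -18*m^2 - 104*m + t^2*(120 - 540*m) + t*(90*m^2 + 628*m - 144) + 24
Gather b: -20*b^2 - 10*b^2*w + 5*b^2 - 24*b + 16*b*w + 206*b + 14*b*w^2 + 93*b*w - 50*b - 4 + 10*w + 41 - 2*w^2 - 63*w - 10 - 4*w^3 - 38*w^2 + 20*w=b^2*(-10*w - 15) + b*(14*w^2 + 109*w + 132) - 4*w^3 - 40*w^2 - 33*w + 27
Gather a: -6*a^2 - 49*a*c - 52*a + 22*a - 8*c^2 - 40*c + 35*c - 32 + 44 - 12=-6*a^2 + a*(-49*c - 30) - 8*c^2 - 5*c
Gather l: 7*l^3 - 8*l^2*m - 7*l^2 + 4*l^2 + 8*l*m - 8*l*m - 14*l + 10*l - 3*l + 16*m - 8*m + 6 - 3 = 7*l^3 + l^2*(-8*m - 3) - 7*l + 8*m + 3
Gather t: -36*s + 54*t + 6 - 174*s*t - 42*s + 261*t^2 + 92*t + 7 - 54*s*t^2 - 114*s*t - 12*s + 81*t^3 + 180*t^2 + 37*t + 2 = -90*s + 81*t^3 + t^2*(441 - 54*s) + t*(183 - 288*s) + 15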